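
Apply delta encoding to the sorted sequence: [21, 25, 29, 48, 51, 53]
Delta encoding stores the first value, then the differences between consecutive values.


First value: 21
Deltas:
  25 - 21 = 4
  29 - 25 = 4
  48 - 29 = 19
  51 - 48 = 3
  53 - 51 = 2


Delta encoded: [21, 4, 4, 19, 3, 2]


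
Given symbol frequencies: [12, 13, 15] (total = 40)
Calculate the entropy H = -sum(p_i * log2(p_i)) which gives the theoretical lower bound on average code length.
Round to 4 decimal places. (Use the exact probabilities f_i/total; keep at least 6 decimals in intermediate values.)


Per-symbol terms -p_i * log2(p_i) with p_i = f_i/40:
  p = 12/40 = 0.300000: log2(p) = -1.736966, -p*log2(p) = 0.521090
  p = 13/40 = 0.325000: log2(p) = -1.621488, -p*log2(p) = 0.526984
  p = 15/40 = 0.375000: log2(p) = -1.415037, -p*log2(p) = 0.530639
H = 0.521090 + 0.526984 + 0.530639 = 1.578713

H = 1.5787 bits/symbol


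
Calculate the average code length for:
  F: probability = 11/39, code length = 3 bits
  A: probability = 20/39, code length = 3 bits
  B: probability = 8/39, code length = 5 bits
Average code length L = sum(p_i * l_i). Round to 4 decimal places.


Weighted contributions p_i * l_i:
  F: (11/39) * 3 = 33/39
  A: (20/39) * 3 = 60/39
  B: (8/39) * 5 = 40/39
Sum = (33 + 60 + 40)/39 = 133/39

L = 133/39 = 3.4103 bits/symbol


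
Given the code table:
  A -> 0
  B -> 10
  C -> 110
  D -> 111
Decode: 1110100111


Decoding:
111 -> D
0 -> A
10 -> B
0 -> A
111 -> D


Result: DABAD


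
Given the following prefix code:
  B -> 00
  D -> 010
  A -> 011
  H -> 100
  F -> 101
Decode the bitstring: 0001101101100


Decoding step by step:
Bits 00 -> B
Bits 011 -> A
Bits 011 -> A
Bits 011 -> A
Bits 00 -> B


Decoded message: BAAAB


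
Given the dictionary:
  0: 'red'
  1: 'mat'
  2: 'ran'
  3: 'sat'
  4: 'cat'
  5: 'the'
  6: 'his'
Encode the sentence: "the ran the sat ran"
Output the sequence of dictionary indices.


Look up each word in the dictionary:
  'the' -> 5
  'ran' -> 2
  'the' -> 5
  'sat' -> 3
  'ran' -> 2

Encoded: [5, 2, 5, 3, 2]


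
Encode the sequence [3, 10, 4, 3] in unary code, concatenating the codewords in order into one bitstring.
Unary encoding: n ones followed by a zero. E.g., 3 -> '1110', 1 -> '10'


Encode each number as n ones followed by a terminating 0:
  3 -> 1110 (4 bits)
  10 -> 11111111110 (11 bits)
  4 -> 11110 (5 bits)
  3 -> 1110 (4 bits)
Total length = 4 + 11 + 5 + 4 = 24 bits.

Unary([3, 10, 4, 3]) = 111011111111110111101110 (24 bits)


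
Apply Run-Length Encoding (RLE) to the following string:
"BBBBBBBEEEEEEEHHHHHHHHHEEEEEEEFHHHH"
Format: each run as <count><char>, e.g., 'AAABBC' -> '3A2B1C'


Scanning runs left to right:
  i=0: run of 'B' x 7 -> '7B'
  i=7: run of 'E' x 7 -> '7E'
  i=14: run of 'H' x 9 -> '9H'
  i=23: run of 'E' x 7 -> '7E'
  i=30: run of 'F' x 1 -> '1F'
  i=31: run of 'H' x 4 -> '4H'

RLE = 7B7E9H7E1F4H


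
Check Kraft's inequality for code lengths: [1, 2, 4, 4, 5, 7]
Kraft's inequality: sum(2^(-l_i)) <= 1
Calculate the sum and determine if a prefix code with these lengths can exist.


Sum = 2^(-1) + 2^(-2) + 2^(-4) + 2^(-4) + 2^(-5) + 2^(-7)
    = 0.5 + 0.25 + 0.0625 + 0.0625 + 0.03125 + 0.0078125
    = 117/128 = 0.9140625
Since 0.9140625 <= 1, Kraft's inequality IS satisfied.
A prefix code with these lengths CAN exist.

Kraft sum = 0.9140625. Satisfied.


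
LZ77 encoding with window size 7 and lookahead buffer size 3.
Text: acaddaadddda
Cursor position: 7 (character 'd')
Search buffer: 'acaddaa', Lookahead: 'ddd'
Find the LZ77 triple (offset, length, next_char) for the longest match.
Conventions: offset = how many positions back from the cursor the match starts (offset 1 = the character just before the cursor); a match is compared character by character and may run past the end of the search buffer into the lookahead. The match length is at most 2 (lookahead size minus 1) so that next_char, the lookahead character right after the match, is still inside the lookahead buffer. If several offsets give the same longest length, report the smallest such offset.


Try each offset into the search buffer:
  offset=1 (pos 6, char 'a'): match length 0
  offset=2 (pos 5, char 'a'): match length 0
  offset=3 (pos 4, char 'd'): match length 1
  offset=4 (pos 3, char 'd'): match length 2
  offset=5 (pos 2, char 'a'): match length 0
  offset=6 (pos 1, char 'c'): match length 0
  offset=7 (pos 0, char 'a'): match length 0
Longest match has length 2 at offset 4.
next_char = character at position 7 + 2 = 9 -> 'd'

Best match: offset=4, length=2 (matching 'dd' starting at position 3)
LZ77 triple: (4, 2, 'd')


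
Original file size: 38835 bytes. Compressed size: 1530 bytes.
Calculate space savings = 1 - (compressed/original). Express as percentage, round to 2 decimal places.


ratio = compressed/original = 1530/38835 = 0.039397
savings = 1 - ratio = 1 - 0.039397 = 0.960603
as a percentage: 0.960603 * 100 = 96.06%

Space savings = 1 - 1530/38835 = 96.06%


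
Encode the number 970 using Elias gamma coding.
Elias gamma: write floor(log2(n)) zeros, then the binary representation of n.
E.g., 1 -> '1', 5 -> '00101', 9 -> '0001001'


num_bits = floor(log2(970)) + 1 = 10
leading_zeros = num_bits - 1 = 9
binary(970) = 1111001010

Elias gamma(970) = '000000000' + '1111001010' = 0000000001111001010 (19 bits)


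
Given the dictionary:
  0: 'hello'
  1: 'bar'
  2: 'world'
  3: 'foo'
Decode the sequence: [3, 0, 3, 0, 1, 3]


Look up each index in the dictionary:
  3 -> 'foo'
  0 -> 'hello'
  3 -> 'foo'
  0 -> 'hello'
  1 -> 'bar'
  3 -> 'foo'

Decoded: "foo hello foo hello bar foo"


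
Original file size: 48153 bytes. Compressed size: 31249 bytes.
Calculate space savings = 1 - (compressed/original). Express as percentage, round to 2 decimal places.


ratio = compressed/original = 31249/48153 = 0.648952
savings = 1 - ratio = 1 - 0.648952 = 0.351048
as a percentage: 0.351048 * 100 = 35.1%

Space savings = 1 - 31249/48153 = 35.1%


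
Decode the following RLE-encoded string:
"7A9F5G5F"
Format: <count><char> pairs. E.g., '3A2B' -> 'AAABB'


Expanding each <count><char> pair:
  7A -> 'AAAAAAA'
  9F -> 'FFFFFFFFF'
  5G -> 'GGGGG'
  5F -> 'FFFFF'

Decoded = AAAAAAAFFFFFFFFFGGGGGFFFFF


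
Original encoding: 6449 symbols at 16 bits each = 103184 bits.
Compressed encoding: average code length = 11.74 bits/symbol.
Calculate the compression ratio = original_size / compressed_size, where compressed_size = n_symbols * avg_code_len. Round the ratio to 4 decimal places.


original_size = n_symbols * orig_bits = 6449 * 16 = 103184 bits
compressed_size = n_symbols * avg_code_len = 6449 * 11.74 = 75711.26 bits
ratio = original_size / compressed_size = 103184 / 75711.26 = 1.3629

Compression ratio = 1.3629


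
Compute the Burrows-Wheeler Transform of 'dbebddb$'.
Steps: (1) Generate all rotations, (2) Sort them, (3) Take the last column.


Rotations (sorted):
  0: $dbebddb -> last char: b
  1: b$dbebdd -> last char: d
  2: bddb$dbe -> last char: e
  3: bebddb$d -> last char: d
  4: db$dbebd -> last char: d
  5: dbebddb$ -> last char: $
  6: ddb$dbeb -> last char: b
  7: ebddb$db -> last char: b


BWT = bdedd$bb


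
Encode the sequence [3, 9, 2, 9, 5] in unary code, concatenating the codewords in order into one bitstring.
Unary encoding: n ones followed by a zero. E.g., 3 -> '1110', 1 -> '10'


Encode each number as n ones followed by a terminating 0:
  3 -> 1110 (4 bits)
  9 -> 1111111110 (10 bits)
  2 -> 110 (3 bits)
  9 -> 1111111110 (10 bits)
  5 -> 111110 (6 bits)
Total length = 4 + 10 + 3 + 10 + 6 = 33 bits.

Unary([3, 9, 2, 9, 5]) = 111011111111101101111111110111110 (33 bits)


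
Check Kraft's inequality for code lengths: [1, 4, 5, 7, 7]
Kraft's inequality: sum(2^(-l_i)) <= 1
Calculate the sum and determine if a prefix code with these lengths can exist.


Sum = 2^(-1) + 2^(-4) + 2^(-5) + 2^(-7) + 2^(-7)
    = 0.5 + 0.0625 + 0.03125 + 0.0078125 + 0.0078125
    = 78/128 = 0.609375
Since 0.609375 <= 1, Kraft's inequality IS satisfied.
A prefix code with these lengths CAN exist.

Kraft sum = 0.609375. Satisfied.


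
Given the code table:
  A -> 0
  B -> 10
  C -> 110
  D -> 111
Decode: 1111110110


Decoding:
111 -> D
111 -> D
0 -> A
110 -> C


Result: DDAC


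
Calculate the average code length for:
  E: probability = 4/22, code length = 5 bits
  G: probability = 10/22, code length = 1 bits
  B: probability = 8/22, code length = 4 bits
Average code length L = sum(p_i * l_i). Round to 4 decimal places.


Weighted contributions p_i * l_i:
  E: (4/22) * 5 = 20/22
  G: (10/22) * 1 = 10/22
  B: (8/22) * 4 = 32/22
Sum = (20 + 10 + 32)/22 = 62/22

L = 62/22 = 2.8182 bits/symbol


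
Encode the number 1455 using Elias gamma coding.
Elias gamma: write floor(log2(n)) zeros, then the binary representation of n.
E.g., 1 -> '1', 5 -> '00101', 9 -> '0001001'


num_bits = floor(log2(1455)) + 1 = 11
leading_zeros = num_bits - 1 = 10
binary(1455) = 10110101111

Elias gamma(1455) = '0000000000' + '10110101111' = 000000000010110101111 (21 bits)


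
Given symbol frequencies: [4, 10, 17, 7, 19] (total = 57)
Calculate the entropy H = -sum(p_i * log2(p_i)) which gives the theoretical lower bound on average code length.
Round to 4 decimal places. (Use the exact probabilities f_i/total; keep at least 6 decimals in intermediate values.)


Per-symbol terms -p_i * log2(p_i) with p_i = f_i/57:
  p = 4/57 = 0.070175: log2(p) = -3.832890, -p*log2(p) = 0.268975
  p = 10/57 = 0.175439: log2(p) = -2.510962, -p*log2(p) = 0.440520
  p = 17/57 = 0.298246: log2(p) = -1.745427, -p*log2(p) = 0.520566
  p = 7/57 = 0.122807: log2(p) = -3.025535, -p*log2(p) = 0.371557
  p = 19/57 = 0.333333: log2(p) = -1.584963, -p*log2(p) = 0.528321
H = 0.268975 + 0.440520 + 0.520566 + 0.371557 + 0.528321 = 2.129939

H = 2.1299 bits/symbol


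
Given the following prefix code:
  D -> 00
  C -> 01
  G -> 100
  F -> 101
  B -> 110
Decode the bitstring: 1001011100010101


Decoding step by step:
Bits 100 -> G
Bits 101 -> F
Bits 110 -> B
Bits 00 -> D
Bits 101 -> F
Bits 01 -> C


Decoded message: GFBDFC


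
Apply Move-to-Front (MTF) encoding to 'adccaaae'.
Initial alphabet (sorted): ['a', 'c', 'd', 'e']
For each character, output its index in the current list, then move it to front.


MTF encoding:
'a': index 0 in ['a', 'c', 'd', 'e'] -> ['a', 'c', 'd', 'e']
'd': index 2 in ['a', 'c', 'd', 'e'] -> ['d', 'a', 'c', 'e']
'c': index 2 in ['d', 'a', 'c', 'e'] -> ['c', 'd', 'a', 'e']
'c': index 0 in ['c', 'd', 'a', 'e'] -> ['c', 'd', 'a', 'e']
'a': index 2 in ['c', 'd', 'a', 'e'] -> ['a', 'c', 'd', 'e']
'a': index 0 in ['a', 'c', 'd', 'e'] -> ['a', 'c', 'd', 'e']
'a': index 0 in ['a', 'c', 'd', 'e'] -> ['a', 'c', 'd', 'e']
'e': index 3 in ['a', 'c', 'd', 'e'] -> ['e', 'a', 'c', 'd']


Output: [0, 2, 2, 0, 2, 0, 0, 3]


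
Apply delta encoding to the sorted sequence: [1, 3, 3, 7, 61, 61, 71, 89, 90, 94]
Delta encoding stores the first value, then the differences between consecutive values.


First value: 1
Deltas:
  3 - 1 = 2
  3 - 3 = 0
  7 - 3 = 4
  61 - 7 = 54
  61 - 61 = 0
  71 - 61 = 10
  89 - 71 = 18
  90 - 89 = 1
  94 - 90 = 4


Delta encoded: [1, 2, 0, 4, 54, 0, 10, 18, 1, 4]


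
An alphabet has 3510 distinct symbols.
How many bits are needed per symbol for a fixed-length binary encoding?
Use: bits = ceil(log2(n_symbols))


log2(3510) = 11.7773
Bracket: 2^11 = 2048 < 3510 <= 2^12 = 4096
So ceil(log2(3510)) = 12

bits = ceil(log2(3510)) = ceil(11.7773) = 12 bits


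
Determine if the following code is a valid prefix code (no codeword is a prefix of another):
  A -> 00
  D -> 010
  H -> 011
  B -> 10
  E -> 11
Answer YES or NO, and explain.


Checking each pair (does one codeword prefix another?):
  A='00' vs D='010': no prefix
  A='00' vs H='011': no prefix
  A='00' vs B='10': no prefix
  A='00' vs E='11': no prefix
  D='010' vs A='00': no prefix
  D='010' vs H='011': no prefix
  D='010' vs B='10': no prefix
  D='010' vs E='11': no prefix
  H='011' vs A='00': no prefix
  H='011' vs D='010': no prefix
  H='011' vs B='10': no prefix
  H='011' vs E='11': no prefix
  B='10' vs A='00': no prefix
  B='10' vs D='010': no prefix
  B='10' vs H='011': no prefix
  B='10' vs E='11': no prefix
  E='11' vs A='00': no prefix
  E='11' vs D='010': no prefix
  E='11' vs H='011': no prefix
  E='11' vs B='10': no prefix
No violation found over all pairs.

YES -- this is a valid prefix code. No codeword is a prefix of any other codeword.


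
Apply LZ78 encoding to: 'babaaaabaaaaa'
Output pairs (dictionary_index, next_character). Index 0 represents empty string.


LZ78 encoding steps:
Dictionary: {0: ''}
Step 1: w='' (idx 0), next='b' -> output (0, 'b'), add 'b' as idx 1
Step 2: w='' (idx 0), next='a' -> output (0, 'a'), add 'a' as idx 2
Step 3: w='b' (idx 1), next='a' -> output (1, 'a'), add 'ba' as idx 3
Step 4: w='a' (idx 2), next='a' -> output (2, 'a'), add 'aa' as idx 4
Step 5: w='a' (idx 2), next='b' -> output (2, 'b'), add 'ab' as idx 5
Step 6: w='aa' (idx 4), next='a' -> output (4, 'a'), add 'aaa' as idx 6
Step 7: w='aa' (idx 4), end of input -> output (4, '')


Encoded: [(0, 'b'), (0, 'a'), (1, 'a'), (2, 'a'), (2, 'b'), (4, 'a'), (4, '')]


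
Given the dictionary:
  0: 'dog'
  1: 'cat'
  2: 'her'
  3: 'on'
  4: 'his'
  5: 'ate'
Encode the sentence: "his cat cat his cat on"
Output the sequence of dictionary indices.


Look up each word in the dictionary:
  'his' -> 4
  'cat' -> 1
  'cat' -> 1
  'his' -> 4
  'cat' -> 1
  'on' -> 3

Encoded: [4, 1, 1, 4, 1, 3]


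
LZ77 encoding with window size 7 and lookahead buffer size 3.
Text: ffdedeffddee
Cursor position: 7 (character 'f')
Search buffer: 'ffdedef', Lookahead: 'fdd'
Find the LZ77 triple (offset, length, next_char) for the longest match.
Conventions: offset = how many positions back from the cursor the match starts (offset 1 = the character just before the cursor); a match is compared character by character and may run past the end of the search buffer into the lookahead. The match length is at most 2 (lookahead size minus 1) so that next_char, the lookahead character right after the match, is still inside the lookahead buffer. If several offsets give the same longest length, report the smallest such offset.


Try each offset into the search buffer:
  offset=1 (pos 6, char 'f'): match length 1
  offset=2 (pos 5, char 'e'): match length 0
  offset=3 (pos 4, char 'd'): match length 0
  offset=4 (pos 3, char 'e'): match length 0
  offset=5 (pos 2, char 'd'): match length 0
  offset=6 (pos 1, char 'f'): match length 2
  offset=7 (pos 0, char 'f'): match length 1
Longest match has length 2 at offset 6.
next_char = character at position 7 + 2 = 9 -> 'd'

Best match: offset=6, length=2 (matching 'fd' starting at position 1)
LZ77 triple: (6, 2, 'd')


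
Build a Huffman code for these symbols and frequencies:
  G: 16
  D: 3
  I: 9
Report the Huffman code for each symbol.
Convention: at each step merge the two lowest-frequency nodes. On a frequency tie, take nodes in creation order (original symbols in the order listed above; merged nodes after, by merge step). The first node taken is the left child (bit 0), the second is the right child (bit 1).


Huffman tree construction:
Step 1: Merge D(3) + I(9) = 12
Step 2: Merge (D+I)(12) + G(16) = 28
Read each symbol's code off the tree from the root (left child = 0, right child = 1).

Codes:
  G: 1 (length 1)
  D: 00 (length 2)
  I: 01 (length 2)
Average code length: 40/28 = 1.4286 bits/symbol


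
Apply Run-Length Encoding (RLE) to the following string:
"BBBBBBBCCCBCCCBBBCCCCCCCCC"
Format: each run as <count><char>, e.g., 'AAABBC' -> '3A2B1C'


Scanning runs left to right:
  i=0: run of 'B' x 7 -> '7B'
  i=7: run of 'C' x 3 -> '3C'
  i=10: run of 'B' x 1 -> '1B'
  i=11: run of 'C' x 3 -> '3C'
  i=14: run of 'B' x 3 -> '3B'
  i=17: run of 'C' x 9 -> '9C'

RLE = 7B3C1B3C3B9C


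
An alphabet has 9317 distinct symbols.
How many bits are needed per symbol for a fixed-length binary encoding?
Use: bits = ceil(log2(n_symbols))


log2(9317) = 13.1856
Bracket: 2^13 = 8192 < 9317 <= 2^14 = 16384
So ceil(log2(9317)) = 14

bits = ceil(log2(9317)) = ceil(13.1856) = 14 bits


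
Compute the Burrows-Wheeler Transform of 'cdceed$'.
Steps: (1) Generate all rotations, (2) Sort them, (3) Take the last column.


Rotations (sorted):
  0: $cdceed -> last char: d
  1: cdceed$ -> last char: $
  2: ceed$cd -> last char: d
  3: d$cdcee -> last char: e
  4: dceed$c -> last char: c
  5: ed$cdce -> last char: e
  6: eed$cdc -> last char: c


BWT = d$decec


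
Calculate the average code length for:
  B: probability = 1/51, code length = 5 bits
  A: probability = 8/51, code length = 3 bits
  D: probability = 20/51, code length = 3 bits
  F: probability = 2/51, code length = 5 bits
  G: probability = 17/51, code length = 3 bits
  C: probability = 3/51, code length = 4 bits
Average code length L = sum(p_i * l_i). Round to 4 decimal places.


Weighted contributions p_i * l_i:
  B: (1/51) * 5 = 5/51
  A: (8/51) * 3 = 24/51
  D: (20/51) * 3 = 60/51
  F: (2/51) * 5 = 10/51
  G: (17/51) * 3 = 51/51
  C: (3/51) * 4 = 12/51
Sum = (5 + 24 + 60 + 10 + 51 + 12)/51 = 162/51

L = 162/51 = 3.1765 bits/symbol


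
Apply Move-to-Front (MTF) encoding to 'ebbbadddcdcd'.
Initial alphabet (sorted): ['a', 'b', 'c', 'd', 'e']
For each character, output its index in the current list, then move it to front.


MTF encoding:
'e': index 4 in ['a', 'b', 'c', 'd', 'e'] -> ['e', 'a', 'b', 'c', 'd']
'b': index 2 in ['e', 'a', 'b', 'c', 'd'] -> ['b', 'e', 'a', 'c', 'd']
'b': index 0 in ['b', 'e', 'a', 'c', 'd'] -> ['b', 'e', 'a', 'c', 'd']
'b': index 0 in ['b', 'e', 'a', 'c', 'd'] -> ['b', 'e', 'a', 'c', 'd']
'a': index 2 in ['b', 'e', 'a', 'c', 'd'] -> ['a', 'b', 'e', 'c', 'd']
'd': index 4 in ['a', 'b', 'e', 'c', 'd'] -> ['d', 'a', 'b', 'e', 'c']
'd': index 0 in ['d', 'a', 'b', 'e', 'c'] -> ['d', 'a', 'b', 'e', 'c']
'd': index 0 in ['d', 'a', 'b', 'e', 'c'] -> ['d', 'a', 'b', 'e', 'c']
'c': index 4 in ['d', 'a', 'b', 'e', 'c'] -> ['c', 'd', 'a', 'b', 'e']
'd': index 1 in ['c', 'd', 'a', 'b', 'e'] -> ['d', 'c', 'a', 'b', 'e']
'c': index 1 in ['d', 'c', 'a', 'b', 'e'] -> ['c', 'd', 'a', 'b', 'e']
'd': index 1 in ['c', 'd', 'a', 'b', 'e'] -> ['d', 'c', 'a', 'b', 'e']


Output: [4, 2, 0, 0, 2, 4, 0, 0, 4, 1, 1, 1]


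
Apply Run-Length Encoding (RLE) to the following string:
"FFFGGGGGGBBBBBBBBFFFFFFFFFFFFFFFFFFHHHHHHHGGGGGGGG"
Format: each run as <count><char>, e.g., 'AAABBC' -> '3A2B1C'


Scanning runs left to right:
  i=0: run of 'F' x 3 -> '3F'
  i=3: run of 'G' x 6 -> '6G'
  i=9: run of 'B' x 8 -> '8B'
  i=17: run of 'F' x 18 -> '18F'
  i=35: run of 'H' x 7 -> '7H'
  i=42: run of 'G' x 8 -> '8G'

RLE = 3F6G8B18F7H8G


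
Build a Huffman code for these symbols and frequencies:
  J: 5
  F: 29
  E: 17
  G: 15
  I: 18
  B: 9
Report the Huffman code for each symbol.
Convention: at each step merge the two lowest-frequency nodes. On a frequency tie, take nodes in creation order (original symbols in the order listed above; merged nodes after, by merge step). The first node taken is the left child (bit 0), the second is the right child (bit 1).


Huffman tree construction:
Step 1: Merge J(5) + B(9) = 14
Step 2: Merge (J+B)(14) + G(15) = 29
Step 3: Merge E(17) + I(18) = 35
Step 4: Merge F(29) + ((J+B)+G)(29) = 58
Step 5: Merge (E+I)(35) + (F+((J+B)+G))(58) = 93
Read each symbol's code off the tree from the root (left child = 0, right child = 1).

Codes:
  J: 1100 (length 4)
  F: 10 (length 2)
  E: 00 (length 2)
  G: 111 (length 3)
  I: 01 (length 2)
  B: 1101 (length 4)
Average code length: 229/93 = 2.4624 bits/symbol


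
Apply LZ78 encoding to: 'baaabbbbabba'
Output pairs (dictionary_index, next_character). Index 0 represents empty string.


LZ78 encoding steps:
Dictionary: {0: ''}
Step 1: w='' (idx 0), next='b' -> output (0, 'b'), add 'b' as idx 1
Step 2: w='' (idx 0), next='a' -> output (0, 'a'), add 'a' as idx 2
Step 3: w='a' (idx 2), next='a' -> output (2, 'a'), add 'aa' as idx 3
Step 4: w='b' (idx 1), next='b' -> output (1, 'b'), add 'bb' as idx 4
Step 5: w='bb' (idx 4), next='a' -> output (4, 'a'), add 'bba' as idx 5
Step 6: w='bba' (idx 5), end of input -> output (5, '')


Encoded: [(0, 'b'), (0, 'a'), (2, 'a'), (1, 'b'), (4, 'a'), (5, '')]


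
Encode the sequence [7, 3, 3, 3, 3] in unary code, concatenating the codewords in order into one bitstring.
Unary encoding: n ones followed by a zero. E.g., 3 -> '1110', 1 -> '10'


Encode each number as n ones followed by a terminating 0:
  7 -> 11111110 (8 bits)
  3 -> 1110 (4 bits)
  3 -> 1110 (4 bits)
  3 -> 1110 (4 bits)
  3 -> 1110 (4 bits)
Total length = 8 + 4 + 4 + 4 + 4 = 24 bits.

Unary([7, 3, 3, 3, 3]) = 111111101110111011101110 (24 bits)


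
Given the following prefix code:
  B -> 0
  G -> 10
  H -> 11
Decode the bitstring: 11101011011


Decoding step by step:
Bits 11 -> H
Bits 10 -> G
Bits 10 -> G
Bits 11 -> H
Bits 0 -> B
Bits 11 -> H


Decoded message: HGGHBH


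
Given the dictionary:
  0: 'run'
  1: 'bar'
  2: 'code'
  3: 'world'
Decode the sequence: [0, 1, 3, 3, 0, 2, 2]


Look up each index in the dictionary:
  0 -> 'run'
  1 -> 'bar'
  3 -> 'world'
  3 -> 'world'
  0 -> 'run'
  2 -> 'code'
  2 -> 'code'

Decoded: "run bar world world run code code"


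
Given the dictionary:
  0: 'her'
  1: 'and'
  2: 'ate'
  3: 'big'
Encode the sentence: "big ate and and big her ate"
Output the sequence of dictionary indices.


Look up each word in the dictionary:
  'big' -> 3
  'ate' -> 2
  'and' -> 1
  'and' -> 1
  'big' -> 3
  'her' -> 0
  'ate' -> 2

Encoded: [3, 2, 1, 1, 3, 0, 2]


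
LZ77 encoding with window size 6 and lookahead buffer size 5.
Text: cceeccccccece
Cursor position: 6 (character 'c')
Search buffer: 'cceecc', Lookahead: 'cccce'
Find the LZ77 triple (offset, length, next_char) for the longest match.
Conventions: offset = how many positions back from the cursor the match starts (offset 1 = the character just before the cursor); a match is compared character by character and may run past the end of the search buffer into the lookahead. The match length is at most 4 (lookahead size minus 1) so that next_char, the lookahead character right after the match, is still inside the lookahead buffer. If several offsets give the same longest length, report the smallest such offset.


Try each offset into the search buffer:
  offset=1 (pos 5, char 'c'): match length 4
  offset=2 (pos 4, char 'c'): match length 4
  offset=3 (pos 3, char 'e'): match length 0
  offset=4 (pos 2, char 'e'): match length 0
  offset=5 (pos 1, char 'c'): match length 1
  offset=6 (pos 0, char 'c'): match length 2
Longest match has length 4, found at offsets 1, 2; take the smallest, offset 1.
next_char = character at position 6 + 4 = 10 -> 'e'

Best match: offset=1, length=4 (matching 'cccc' starting at position 5)
LZ77 triple: (1, 4, 'e')


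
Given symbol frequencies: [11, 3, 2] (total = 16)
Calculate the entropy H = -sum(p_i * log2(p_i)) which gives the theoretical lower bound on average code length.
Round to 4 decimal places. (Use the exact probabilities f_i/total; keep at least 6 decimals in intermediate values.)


Per-symbol terms -p_i * log2(p_i) with p_i = f_i/16:
  p = 11/16 = 0.687500: log2(p) = -0.540568, -p*log2(p) = 0.371641
  p = 3/16 = 0.187500: log2(p) = -2.415037, -p*log2(p) = 0.452820
  p = 2/16 = 0.125000: log2(p) = -3.000000, -p*log2(p) = 0.375000
H = 0.371641 + 0.452820 + 0.375000 = 1.199461

H = 1.1995 bits/symbol


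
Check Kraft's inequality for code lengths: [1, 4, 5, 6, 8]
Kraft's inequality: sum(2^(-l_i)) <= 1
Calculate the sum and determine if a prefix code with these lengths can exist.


Sum = 2^(-1) + 2^(-4) + 2^(-5) + 2^(-6) + 2^(-8)
    = 0.5 + 0.0625 + 0.03125 + 0.015625 + 0.00390625
    = 157/256 = 0.61328125
Since 0.61328125 <= 1, Kraft's inequality IS satisfied.
A prefix code with these lengths CAN exist.

Kraft sum = 0.61328125. Satisfied.


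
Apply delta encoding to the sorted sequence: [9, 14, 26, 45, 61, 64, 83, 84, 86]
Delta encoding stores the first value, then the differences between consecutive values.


First value: 9
Deltas:
  14 - 9 = 5
  26 - 14 = 12
  45 - 26 = 19
  61 - 45 = 16
  64 - 61 = 3
  83 - 64 = 19
  84 - 83 = 1
  86 - 84 = 2


Delta encoded: [9, 5, 12, 19, 16, 3, 19, 1, 2]


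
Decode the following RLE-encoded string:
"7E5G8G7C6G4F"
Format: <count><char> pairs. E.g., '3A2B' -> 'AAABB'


Expanding each <count><char> pair:
  7E -> 'EEEEEEE'
  5G -> 'GGGGG'
  8G -> 'GGGGGGGG'
  7C -> 'CCCCCCC'
  6G -> 'GGGGGG'
  4F -> 'FFFF'

Decoded = EEEEEEEGGGGGGGGGGGGGCCCCCCCGGGGGGFFFF


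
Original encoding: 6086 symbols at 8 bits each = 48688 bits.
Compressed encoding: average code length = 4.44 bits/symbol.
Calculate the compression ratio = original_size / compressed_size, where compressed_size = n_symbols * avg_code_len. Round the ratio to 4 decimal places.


original_size = n_symbols * orig_bits = 6086 * 8 = 48688 bits
compressed_size = n_symbols * avg_code_len = 6086 * 4.44 = 27021.84 bits
ratio = original_size / compressed_size = 48688 / 27021.84 = 1.8018

Compression ratio = 1.8018


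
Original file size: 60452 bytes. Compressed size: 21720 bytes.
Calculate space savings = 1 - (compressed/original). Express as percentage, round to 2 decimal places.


ratio = compressed/original = 21720/60452 = 0.359293
savings = 1 - ratio = 1 - 0.359293 = 0.640707
as a percentage: 0.640707 * 100 = 64.07%

Space savings = 1 - 21720/60452 = 64.07%


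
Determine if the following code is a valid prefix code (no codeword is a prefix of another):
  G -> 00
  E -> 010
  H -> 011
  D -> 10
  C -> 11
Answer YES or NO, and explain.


Checking each pair (does one codeword prefix another?):
  G='00' vs E='010': no prefix
  G='00' vs H='011': no prefix
  G='00' vs D='10': no prefix
  G='00' vs C='11': no prefix
  E='010' vs G='00': no prefix
  E='010' vs H='011': no prefix
  E='010' vs D='10': no prefix
  E='010' vs C='11': no prefix
  H='011' vs G='00': no prefix
  H='011' vs E='010': no prefix
  H='011' vs D='10': no prefix
  H='011' vs C='11': no prefix
  D='10' vs G='00': no prefix
  D='10' vs E='010': no prefix
  D='10' vs H='011': no prefix
  D='10' vs C='11': no prefix
  C='11' vs G='00': no prefix
  C='11' vs E='010': no prefix
  C='11' vs H='011': no prefix
  C='11' vs D='10': no prefix
No violation found over all pairs.

YES -- this is a valid prefix code. No codeword is a prefix of any other codeword.


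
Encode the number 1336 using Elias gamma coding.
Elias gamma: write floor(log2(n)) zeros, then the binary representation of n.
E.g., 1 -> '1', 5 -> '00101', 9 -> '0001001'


num_bits = floor(log2(1336)) + 1 = 11
leading_zeros = num_bits - 1 = 10
binary(1336) = 10100111000

Elias gamma(1336) = '0000000000' + '10100111000' = 000000000010100111000 (21 bits)


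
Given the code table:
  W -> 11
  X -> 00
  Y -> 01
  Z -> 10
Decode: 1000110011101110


Decoding:
10 -> Z
00 -> X
11 -> W
00 -> X
11 -> W
10 -> Z
11 -> W
10 -> Z


Result: ZXWXWZWZ


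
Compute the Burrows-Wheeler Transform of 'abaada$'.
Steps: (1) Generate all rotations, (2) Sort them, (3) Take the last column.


Rotations (sorted):
  0: $abaada -> last char: a
  1: a$abaad -> last char: d
  2: aada$ab -> last char: b
  3: abaada$ -> last char: $
  4: ada$aba -> last char: a
  5: baada$a -> last char: a
  6: da$abaa -> last char: a


BWT = adb$aaa


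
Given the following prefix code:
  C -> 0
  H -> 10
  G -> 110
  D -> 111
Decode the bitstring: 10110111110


Decoding step by step:
Bits 10 -> H
Bits 110 -> G
Bits 111 -> D
Bits 110 -> G


Decoded message: HGDG


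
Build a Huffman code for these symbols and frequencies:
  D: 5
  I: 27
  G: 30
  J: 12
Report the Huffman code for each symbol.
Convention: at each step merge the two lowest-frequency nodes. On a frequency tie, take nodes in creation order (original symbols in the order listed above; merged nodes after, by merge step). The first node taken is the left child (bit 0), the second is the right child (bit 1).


Huffman tree construction:
Step 1: Merge D(5) + J(12) = 17
Step 2: Merge (D+J)(17) + I(27) = 44
Step 3: Merge G(30) + ((D+J)+I)(44) = 74
Read each symbol's code off the tree from the root (left child = 0, right child = 1).

Codes:
  D: 100 (length 3)
  I: 11 (length 2)
  G: 0 (length 1)
  J: 101 (length 3)
Average code length: 135/74 = 1.8243 bits/symbol


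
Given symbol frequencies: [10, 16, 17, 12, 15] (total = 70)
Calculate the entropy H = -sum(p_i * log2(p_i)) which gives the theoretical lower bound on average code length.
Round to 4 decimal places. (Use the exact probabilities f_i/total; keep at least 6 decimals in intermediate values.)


Per-symbol terms -p_i * log2(p_i) with p_i = f_i/70:
  p = 10/70 = 0.142857: log2(p) = -2.807355, -p*log2(p) = 0.401051
  p = 16/70 = 0.228571: log2(p) = -2.129283, -p*log2(p) = 0.486693
  p = 17/70 = 0.242857: log2(p) = -2.041820, -p*log2(p) = 0.495871
  p = 12/70 = 0.171429: log2(p) = -2.544321, -p*log2(p) = 0.436169
  p = 15/70 = 0.214286: log2(p) = -2.222392, -p*log2(p) = 0.476227
H = 0.401051 + 0.486693 + 0.495871 + 0.436169 + 0.476227 = 2.296011

H = 2.296 bits/symbol


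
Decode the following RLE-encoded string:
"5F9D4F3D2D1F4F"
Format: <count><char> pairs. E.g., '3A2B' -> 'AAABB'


Expanding each <count><char> pair:
  5F -> 'FFFFF'
  9D -> 'DDDDDDDDD'
  4F -> 'FFFF'
  3D -> 'DDD'
  2D -> 'DD'
  1F -> 'F'
  4F -> 'FFFF'

Decoded = FFFFFDDDDDDDDDFFFFDDDDDFFFFF


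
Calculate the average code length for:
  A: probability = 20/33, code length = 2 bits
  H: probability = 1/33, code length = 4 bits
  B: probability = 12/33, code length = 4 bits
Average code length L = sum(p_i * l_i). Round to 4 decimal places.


Weighted contributions p_i * l_i:
  A: (20/33) * 2 = 40/33
  H: (1/33) * 4 = 4/33
  B: (12/33) * 4 = 48/33
Sum = (40 + 4 + 48)/33 = 92/33

L = 92/33 = 2.7879 bits/symbol


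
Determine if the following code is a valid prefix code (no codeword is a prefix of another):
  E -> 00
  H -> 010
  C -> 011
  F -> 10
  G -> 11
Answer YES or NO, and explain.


Checking each pair (does one codeword prefix another?):
  E='00' vs H='010': no prefix
  E='00' vs C='011': no prefix
  E='00' vs F='10': no prefix
  E='00' vs G='11': no prefix
  H='010' vs E='00': no prefix
  H='010' vs C='011': no prefix
  H='010' vs F='10': no prefix
  H='010' vs G='11': no prefix
  C='011' vs E='00': no prefix
  C='011' vs H='010': no prefix
  C='011' vs F='10': no prefix
  C='011' vs G='11': no prefix
  F='10' vs E='00': no prefix
  F='10' vs H='010': no prefix
  F='10' vs C='011': no prefix
  F='10' vs G='11': no prefix
  G='11' vs E='00': no prefix
  G='11' vs H='010': no prefix
  G='11' vs C='011': no prefix
  G='11' vs F='10': no prefix
No violation found over all pairs.

YES -- this is a valid prefix code. No codeword is a prefix of any other codeword.


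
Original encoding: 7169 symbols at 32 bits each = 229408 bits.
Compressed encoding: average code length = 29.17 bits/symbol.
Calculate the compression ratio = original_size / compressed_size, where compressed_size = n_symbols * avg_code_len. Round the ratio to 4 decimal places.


original_size = n_symbols * orig_bits = 7169 * 32 = 229408 bits
compressed_size = n_symbols * avg_code_len = 7169 * 29.17 = 209119.73 bits
ratio = original_size / compressed_size = 229408 / 209119.73 = 1.097

Compression ratio = 1.097


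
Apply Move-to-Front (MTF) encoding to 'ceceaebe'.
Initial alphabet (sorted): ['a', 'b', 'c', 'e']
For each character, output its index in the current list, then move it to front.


MTF encoding:
'c': index 2 in ['a', 'b', 'c', 'e'] -> ['c', 'a', 'b', 'e']
'e': index 3 in ['c', 'a', 'b', 'e'] -> ['e', 'c', 'a', 'b']
'c': index 1 in ['e', 'c', 'a', 'b'] -> ['c', 'e', 'a', 'b']
'e': index 1 in ['c', 'e', 'a', 'b'] -> ['e', 'c', 'a', 'b']
'a': index 2 in ['e', 'c', 'a', 'b'] -> ['a', 'e', 'c', 'b']
'e': index 1 in ['a', 'e', 'c', 'b'] -> ['e', 'a', 'c', 'b']
'b': index 3 in ['e', 'a', 'c', 'b'] -> ['b', 'e', 'a', 'c']
'e': index 1 in ['b', 'e', 'a', 'c'] -> ['e', 'b', 'a', 'c']


Output: [2, 3, 1, 1, 2, 1, 3, 1]


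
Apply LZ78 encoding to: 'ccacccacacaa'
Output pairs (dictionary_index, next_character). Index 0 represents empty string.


LZ78 encoding steps:
Dictionary: {0: ''}
Step 1: w='' (idx 0), next='c' -> output (0, 'c'), add 'c' as idx 1
Step 2: w='c' (idx 1), next='a' -> output (1, 'a'), add 'ca' as idx 2
Step 3: w='c' (idx 1), next='c' -> output (1, 'c'), add 'cc' as idx 3
Step 4: w='ca' (idx 2), next='c' -> output (2, 'c'), add 'cac' as idx 4
Step 5: w='' (idx 0), next='a' -> output (0, 'a'), add 'a' as idx 5
Step 6: w='ca' (idx 2), next='a' -> output (2, 'a'), add 'caa' as idx 6


Encoded: [(0, 'c'), (1, 'a'), (1, 'c'), (2, 'c'), (0, 'a'), (2, 'a')]


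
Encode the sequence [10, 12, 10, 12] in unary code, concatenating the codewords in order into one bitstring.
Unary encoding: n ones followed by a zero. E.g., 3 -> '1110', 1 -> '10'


Encode each number as n ones followed by a terminating 0:
  10 -> 11111111110 (11 bits)
  12 -> 1111111111110 (13 bits)
  10 -> 11111111110 (11 bits)
  12 -> 1111111111110 (13 bits)
Total length = 11 + 13 + 11 + 13 = 48 bits.

Unary([10, 12, 10, 12]) = 111111111101111111111110111111111101111111111110 (48 bits)


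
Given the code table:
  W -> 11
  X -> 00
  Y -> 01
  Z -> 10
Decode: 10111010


Decoding:
10 -> Z
11 -> W
10 -> Z
10 -> Z


Result: ZWZZ


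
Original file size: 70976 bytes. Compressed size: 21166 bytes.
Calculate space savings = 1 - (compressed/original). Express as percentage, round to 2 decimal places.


ratio = compressed/original = 21166/70976 = 0.298213
savings = 1 - ratio = 1 - 0.298213 = 0.701787
as a percentage: 0.701787 * 100 = 70.18%

Space savings = 1 - 21166/70976 = 70.18%


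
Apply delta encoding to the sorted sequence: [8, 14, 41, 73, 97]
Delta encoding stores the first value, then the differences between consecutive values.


First value: 8
Deltas:
  14 - 8 = 6
  41 - 14 = 27
  73 - 41 = 32
  97 - 73 = 24


Delta encoded: [8, 6, 27, 32, 24]


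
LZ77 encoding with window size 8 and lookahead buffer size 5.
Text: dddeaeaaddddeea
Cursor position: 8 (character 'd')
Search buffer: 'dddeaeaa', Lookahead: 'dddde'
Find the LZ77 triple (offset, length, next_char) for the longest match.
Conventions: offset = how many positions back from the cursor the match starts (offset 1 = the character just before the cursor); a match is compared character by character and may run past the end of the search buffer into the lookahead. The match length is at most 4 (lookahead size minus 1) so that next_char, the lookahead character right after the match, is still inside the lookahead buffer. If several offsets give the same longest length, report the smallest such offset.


Try each offset into the search buffer:
  offset=1 (pos 7, char 'a'): match length 0
  offset=2 (pos 6, char 'a'): match length 0
  offset=3 (pos 5, char 'e'): match length 0
  offset=4 (pos 4, char 'a'): match length 0
  offset=5 (pos 3, char 'e'): match length 0
  offset=6 (pos 2, char 'd'): match length 1
  offset=7 (pos 1, char 'd'): match length 2
  offset=8 (pos 0, char 'd'): match length 3
Longest match has length 3 at offset 8.
next_char = character at position 8 + 3 = 11 -> 'd'

Best match: offset=8, length=3 (matching 'ddd' starting at position 0)
LZ77 triple: (8, 3, 'd')


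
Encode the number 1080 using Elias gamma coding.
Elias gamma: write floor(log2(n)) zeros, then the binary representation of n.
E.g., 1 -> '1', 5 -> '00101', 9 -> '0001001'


num_bits = floor(log2(1080)) + 1 = 11
leading_zeros = num_bits - 1 = 10
binary(1080) = 10000111000

Elias gamma(1080) = '0000000000' + '10000111000' = 000000000010000111000 (21 bits)


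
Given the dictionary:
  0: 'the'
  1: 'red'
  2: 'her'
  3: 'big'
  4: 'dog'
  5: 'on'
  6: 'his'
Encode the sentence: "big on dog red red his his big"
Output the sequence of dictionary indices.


Look up each word in the dictionary:
  'big' -> 3
  'on' -> 5
  'dog' -> 4
  'red' -> 1
  'red' -> 1
  'his' -> 6
  'his' -> 6
  'big' -> 3

Encoded: [3, 5, 4, 1, 1, 6, 6, 3]


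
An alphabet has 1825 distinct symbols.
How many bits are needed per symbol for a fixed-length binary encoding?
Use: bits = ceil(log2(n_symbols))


log2(1825) = 10.8337
Bracket: 2^10 = 1024 < 1825 <= 2^11 = 2048
So ceil(log2(1825)) = 11

bits = ceil(log2(1825)) = ceil(10.8337) = 11 bits


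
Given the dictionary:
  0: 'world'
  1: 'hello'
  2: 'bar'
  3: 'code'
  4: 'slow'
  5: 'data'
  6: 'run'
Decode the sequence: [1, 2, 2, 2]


Look up each index in the dictionary:
  1 -> 'hello'
  2 -> 'bar'
  2 -> 'bar'
  2 -> 'bar'

Decoded: "hello bar bar bar"


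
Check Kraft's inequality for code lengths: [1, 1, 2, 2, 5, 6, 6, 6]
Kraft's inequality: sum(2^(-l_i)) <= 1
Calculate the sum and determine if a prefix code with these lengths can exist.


Sum = 2^(-1) + 2^(-1) + 2^(-2) + 2^(-2) + 2^(-5) + 2^(-6) + 2^(-6) + 2^(-6)
    = 0.5 + 0.5 + 0.25 + 0.25 + 0.03125 + 0.015625 + 0.015625 + 0.015625
    = 101/64 = 1.578125
Since 1.578125 > 1, Kraft's inequality is NOT satisfied.
A prefix code with these lengths CANNOT exist.

Kraft sum = 1.578125. Not satisfied.


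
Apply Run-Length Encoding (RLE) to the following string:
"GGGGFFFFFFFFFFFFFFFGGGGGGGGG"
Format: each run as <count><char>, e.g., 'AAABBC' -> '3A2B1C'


Scanning runs left to right:
  i=0: run of 'G' x 4 -> '4G'
  i=4: run of 'F' x 15 -> '15F'
  i=19: run of 'G' x 9 -> '9G'

RLE = 4G15F9G


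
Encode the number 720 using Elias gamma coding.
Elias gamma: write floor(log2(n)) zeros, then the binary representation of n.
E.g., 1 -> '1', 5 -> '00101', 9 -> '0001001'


num_bits = floor(log2(720)) + 1 = 10
leading_zeros = num_bits - 1 = 9
binary(720) = 1011010000

Elias gamma(720) = '000000000' + '1011010000' = 0000000001011010000 (19 bits)


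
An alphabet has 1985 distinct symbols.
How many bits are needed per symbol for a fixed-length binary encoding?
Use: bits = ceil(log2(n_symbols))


log2(1985) = 10.9549
Bracket: 2^10 = 1024 < 1985 <= 2^11 = 2048
So ceil(log2(1985)) = 11

bits = ceil(log2(1985)) = ceil(10.9549) = 11 bits


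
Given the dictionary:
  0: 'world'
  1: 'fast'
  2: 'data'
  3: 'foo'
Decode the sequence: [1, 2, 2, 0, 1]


Look up each index in the dictionary:
  1 -> 'fast'
  2 -> 'data'
  2 -> 'data'
  0 -> 'world'
  1 -> 'fast'

Decoded: "fast data data world fast"


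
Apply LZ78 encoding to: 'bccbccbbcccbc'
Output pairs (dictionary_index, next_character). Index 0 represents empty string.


LZ78 encoding steps:
Dictionary: {0: ''}
Step 1: w='' (idx 0), next='b' -> output (0, 'b'), add 'b' as idx 1
Step 2: w='' (idx 0), next='c' -> output (0, 'c'), add 'c' as idx 2
Step 3: w='c' (idx 2), next='b' -> output (2, 'b'), add 'cb' as idx 3
Step 4: w='c' (idx 2), next='c' -> output (2, 'c'), add 'cc' as idx 4
Step 5: w='b' (idx 1), next='b' -> output (1, 'b'), add 'bb' as idx 5
Step 6: w='cc' (idx 4), next='c' -> output (4, 'c'), add 'ccc' as idx 6
Step 7: w='b' (idx 1), next='c' -> output (1, 'c'), add 'bc' as idx 7


Encoded: [(0, 'b'), (0, 'c'), (2, 'b'), (2, 'c'), (1, 'b'), (4, 'c'), (1, 'c')]


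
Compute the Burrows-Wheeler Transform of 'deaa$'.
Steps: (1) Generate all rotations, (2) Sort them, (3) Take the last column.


Rotations (sorted):
  0: $deaa -> last char: a
  1: a$dea -> last char: a
  2: aa$de -> last char: e
  3: deaa$ -> last char: $
  4: eaa$d -> last char: d


BWT = aae$d


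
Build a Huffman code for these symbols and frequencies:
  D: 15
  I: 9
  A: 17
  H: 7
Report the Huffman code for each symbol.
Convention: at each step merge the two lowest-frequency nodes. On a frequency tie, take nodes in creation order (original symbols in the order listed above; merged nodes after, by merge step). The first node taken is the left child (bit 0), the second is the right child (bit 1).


Huffman tree construction:
Step 1: Merge H(7) + I(9) = 16
Step 2: Merge D(15) + (H+I)(16) = 31
Step 3: Merge A(17) + (D+(H+I))(31) = 48
Read each symbol's code off the tree from the root (left child = 0, right child = 1).

Codes:
  D: 10 (length 2)
  I: 111 (length 3)
  A: 0 (length 1)
  H: 110 (length 3)
Average code length: 95/48 = 1.9792 bits/symbol
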